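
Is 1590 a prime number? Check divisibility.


1590 / 2 = 795 (exact division)
1590 is NOT prime.

No, 1590 is not prime


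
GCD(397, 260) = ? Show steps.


397 = 1 * 260 + 137
260 = 1 * 137 + 123
137 = 1 * 123 + 14
123 = 8 * 14 + 11
14 = 1 * 11 + 3
11 = 3 * 3 + 2
3 = 1 * 2 + 1
2 = 2 * 1 + 0
GCD = 1


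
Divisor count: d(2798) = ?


2798 = 2^1 × 1399^1
d(2798) = (1+1) × (1+1) = 4

4 divisors


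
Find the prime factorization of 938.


938 / 2 = 469
469 / 7 = 67
67 / 67 = 1
938 = 2 × 7 × 67


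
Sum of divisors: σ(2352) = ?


Divisors of 2352: 1, 2, 3, 4, 6, 7, 8, 12, 14, 16, 21, 24, 28, 42, 48, 49, 56, 84, 98, 112, 147, 168, 196, 294, 336, 392, 588, 784, 1176, 2352
Sum = 1 + 2 + 3 + 4 + 6 + 7 + 8 + 12 + 14 + 16 + 21 + 24 + 28 + 42 + 48 + 49 + 56 + 84 + 98 + 112 + 147 + 168 + 196 + 294 + 336 + 392 + 588 + 784 + 1176 + 2352 = 7068

σ(2352) = 7068


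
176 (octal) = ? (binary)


176 (base 8) = 126 (decimal)
126 (decimal) = 1111110 (base 2)


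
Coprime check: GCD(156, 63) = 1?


Euclidean algorithm:
156 = 2 * 63 + 30
63 = 2 * 30 + 3
30 = 10 * 3 + 0
GCD(156, 63) = 3

No, not coprime (GCD = 3)


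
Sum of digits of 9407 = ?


9 + 4 + 0 + 7 = 20


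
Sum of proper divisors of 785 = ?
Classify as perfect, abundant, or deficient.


Proper divisors: 1, 5, 157
Sum = 1 + 5 + 157 = 163
163 < 785 → deficient

s(785) = 163 (deficient)


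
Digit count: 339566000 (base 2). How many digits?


339566000 in base 2 = 10100001111010101110110110000
Number of digits = 29

29 digits (base 2)


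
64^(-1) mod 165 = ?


Use the extended Euclidean algorithm on (165, 64); each row r = 165*s + 64*t:
r=165, s=1, t=0
r=64, s=0, t=1
q=2: r=37, s=1, t=-2   [165*(1) + 64*(-2) = 37]
q=1: r=27, s=-1, t=3   [165*(-1) + 64*(3) = 27]
q=1: r=10, s=2, t=-5   [165*(2) + 64*(-5) = 10]
q=2: r=7, s=-5, t=13   [165*(-5) + 64*(13) = 7]
q=1: r=3, s=7, t=-18   [165*(7) + 64*(-18) = 3]
q=2: r=1, s=-19, t=49   [165*(-19) + 64*(49) = 1]
q=3: r=0, s=64, t=-165   [165*(64) + 64*(-165) = 0]
GCD = 1 with t = 49, so 64*(49) ≡ 1 (mod 165)
Inverse = 49 mod 165 = 49
Check: 64 * 49 = 3136 ≡ 1 (mod 165)

64^(-1) ≡ 49 (mod 165)


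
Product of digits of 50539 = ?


5 × 0 × 5 × 3 × 9 = 0


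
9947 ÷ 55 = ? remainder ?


9947 = 55 * 180 + 47
Check: 9900 + 47 = 9947

q = 180, r = 47


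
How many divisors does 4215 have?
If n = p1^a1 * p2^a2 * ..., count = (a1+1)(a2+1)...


4215 = 3^1 × 5^1 × 281^1
d(4215) = (1+1) × (1+1) × (1+1) = 8

8 divisors


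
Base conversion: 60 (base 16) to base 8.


60 (base 16) = 96 (decimal)
96 (decimal) = 140 (base 8)


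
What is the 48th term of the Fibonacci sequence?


Sequence: 1, 1, 2, 3, 5, 8, 13, 21, 34, 55, 89, 144, 233, 377, 610, 987, 1597, 2584, 4181, 6765, 10946, 17711, 28657, 46368, 75025, 121393, 196418, 317811, 514229, 832040, 1346269, 2178309, 3524578, 5702887, 9227465, 14930352, 24157817, 39088169, 63245986, 102334155, 165580141, 267914296, 433494437, 701408733, 1134903170, 1836311903, 2971215073, 4807526976
F(48) = 4807526976


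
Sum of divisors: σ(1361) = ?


Divisors of 1361: 1, 1361
Sum = 1 + 1361 = 1362

σ(1361) = 1362


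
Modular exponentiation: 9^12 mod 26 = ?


9^1 mod 26 = 9
9^2 mod 26 = 3
9^3 mod 26 = 1
9^4 mod 26 = 9
9^5 mod 26 = 3
9^6 mod 26 = 1
9^7 mod 26 = 9
9^8 mod 26 = 3
9^9 mod 26 = 1
9^10 mod 26 = 9
9^11 mod 26 = 3
9^12 mod 26 = 1


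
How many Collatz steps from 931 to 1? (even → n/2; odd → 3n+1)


931 → 2794 → 1397 → 4192 → 2096 → 1048 → 524 → 262 → 131 → 394 → 197 → 592 → 296 → 148 → 74 → 37 → 112 → 56 → 28 → 14 → 7 → 22 → 11 → 34 → 17 → 52 → 26 → 13 → 40 → 20 → 10 → 5 → 16 → 8 → 4 → 2 → 1
Total steps = 36

36 steps


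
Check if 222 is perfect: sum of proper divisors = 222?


Proper divisors of 222: 1, 2, 3, 6, 37, 74, 111
Sum = 1 + 2 + 3 + 6 + 37 + 74 + 111 = 234

No, 222 is not perfect (234 ≠ 222)


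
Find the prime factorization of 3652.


3652 / 2 = 1826
1826 / 2 = 913
913 / 11 = 83
83 / 83 = 1
3652 = 2^2 × 11 × 83


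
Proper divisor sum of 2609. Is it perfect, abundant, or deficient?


Proper divisors: 1
Sum = 1 = 1
1 < 2609 → deficient

s(2609) = 1 (deficient)


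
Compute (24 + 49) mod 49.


24 + 49 = 73
73 mod 49 = 24


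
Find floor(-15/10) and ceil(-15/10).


-15/10 = -1.5000
floor = -2
ceil = -1

floor = -2, ceil = -1


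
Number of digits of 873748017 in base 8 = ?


873748017 in base 8 = 6405053061
Number of digits = 10

10 digits (base 8)


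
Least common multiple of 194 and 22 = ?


GCD(194, 22) = 2
LCM = 194*22/2 = 4268/2 = 2134

LCM = 2134


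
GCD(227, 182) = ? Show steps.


227 = 1 * 182 + 45
182 = 4 * 45 + 2
45 = 22 * 2 + 1
2 = 2 * 1 + 0
GCD = 1


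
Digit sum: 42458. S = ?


4 + 2 + 4 + 5 + 8 = 23


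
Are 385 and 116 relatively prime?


Euclidean algorithm:
385 = 3 * 116 + 37
116 = 3 * 37 + 5
37 = 7 * 5 + 2
5 = 2 * 2 + 1
2 = 2 * 1 + 0
GCD(385, 116) = 1

Yes, coprime (GCD = 1)


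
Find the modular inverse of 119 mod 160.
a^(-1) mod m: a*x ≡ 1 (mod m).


Use the extended Euclidean algorithm on (160, 119); each row r = 160*s + 119*t:
r=160, s=1, t=0
r=119, s=0, t=1
q=1: r=41, s=1, t=-1   [160*(1) + 119*(-1) = 41]
q=2: r=37, s=-2, t=3   [160*(-2) + 119*(3) = 37]
q=1: r=4, s=3, t=-4   [160*(3) + 119*(-4) = 4]
q=9: r=1, s=-29, t=39   [160*(-29) + 119*(39) = 1]
q=4: r=0, s=119, t=-160   [160*(119) + 119*(-160) = 0]
GCD = 1 with t = 39, so 119*(39) ≡ 1 (mod 160)
Inverse = 39 mod 160 = 39
Check: 119 * 39 = 4641 ≡ 1 (mod 160)

119^(-1) ≡ 39 (mod 160)


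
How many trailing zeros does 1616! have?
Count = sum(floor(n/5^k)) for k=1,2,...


floor(1616/5) = 323
floor(1616/25) = 64
floor(1616/125) = 12
floor(1616/625) = 2
Total = 401

401 trailing zeros


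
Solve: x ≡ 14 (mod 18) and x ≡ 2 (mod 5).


M = 18*5 = 90
M1 = M/18 = 5, M2 = M/5 = 18
M1^(-1) mod 18 = 11, M2^(-1) mod 5 = 2
x = 14*5*11 + 2*18*2 = 842
842 mod 90 = 32
Check: 32 mod 18 = 14 ✓, 32 mod 5 = 2 ✓

x ≡ 32 (mod 90)


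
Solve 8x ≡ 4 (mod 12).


GCD(8, 12) = 4 divides 4
Divide: 2x ≡ 1 (mod 3)
x ≡ 2 (mod 3)


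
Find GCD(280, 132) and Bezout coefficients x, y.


Tabular extended Euclidean (each row: r = 280*s + 132*t):
r=280, s=1, t=0
r=132, s=0, t=1
q=2: r=16, s=1, t=-2   [280*(1) + 132*(-2) = 16]
q=8: r=4, s=-8, t=17   [280*(-8) + 132*(17) = 4]
q=4: r=0, s=33, t=-70   [280*(33) + 132*(-70) = 0]
GCD = 4; from the row with r=4: x=-8, y=17
Check: 280*(-8) + 132*(17) = -2240 + 2244 = 4

GCD = 4, x = -8, y = 17


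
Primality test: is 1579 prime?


Check divisors up to sqrt(1579) = 39.7366
No divisors found.
1579 is prime.

Yes, 1579 is prime


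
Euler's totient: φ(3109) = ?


3109 = 3109
Prime factors: 3109
φ(3109) = 3109 × (1-1/3109)
= 3109 × 3108/3109 = 3108

φ(3109) = 3108


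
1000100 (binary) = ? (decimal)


1000100 (base 2) = 68 (decimal)
68 (decimal) = 68 (base 10)


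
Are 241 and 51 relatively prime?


Euclidean algorithm:
241 = 4 * 51 + 37
51 = 1 * 37 + 14
37 = 2 * 14 + 9
14 = 1 * 9 + 5
9 = 1 * 5 + 4
5 = 1 * 4 + 1
4 = 4 * 1 + 0
GCD(241, 51) = 1

Yes, coprime (GCD = 1)


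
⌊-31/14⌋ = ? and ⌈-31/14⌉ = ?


-31/14 = -2.2143
floor = -3
ceil = -2

floor = -3, ceil = -2


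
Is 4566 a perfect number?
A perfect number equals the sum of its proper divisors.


Proper divisors of 4566: 1, 2, 3, 6, 761, 1522, 2283
Sum = 1 + 2 + 3 + 6 + 761 + 1522 + 2283 = 4578

No, 4566 is not perfect (4578 ≠ 4566)


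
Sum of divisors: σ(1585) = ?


Divisors of 1585: 1, 5, 317, 1585
Sum = 1 + 5 + 317 + 1585 = 1908

σ(1585) = 1908


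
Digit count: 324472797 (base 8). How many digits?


324472797 in base 8 = 2325607735
Number of digits = 10

10 digits (base 8)


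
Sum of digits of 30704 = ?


3 + 0 + 7 + 0 + 4 = 14


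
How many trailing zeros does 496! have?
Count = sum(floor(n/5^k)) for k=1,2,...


floor(496/5) = 99
floor(496/25) = 19
floor(496/125) = 3
Total = 121

121 trailing zeros


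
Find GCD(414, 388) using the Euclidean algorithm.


414 = 1 * 388 + 26
388 = 14 * 26 + 24
26 = 1 * 24 + 2
24 = 12 * 2 + 0
GCD = 2


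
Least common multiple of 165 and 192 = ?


GCD(165, 192) = 3
LCM = 165*192/3 = 31680/3 = 10560

LCM = 10560


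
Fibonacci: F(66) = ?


Sequence: 1, 1, 2, 3, 5, 8, 13, 21, 34, 55, 89, 144, 233, 377, 610, 987, 1597, 2584, 4181, 6765, 10946, 17711, 28657, 46368, 75025, 121393, 196418, 317811, 514229, 832040, 1346269, 2178309, 3524578, 5702887, 9227465, 14930352, 24157817, 39088169, 63245986, 102334155, 165580141, 267914296, 433494437, 701408733, 1134903170, 1836311903, 2971215073, 4807526976, 7778742049, 12586269025, 20365011074, 32951280099, 53316291173, 86267571272, 139583862445, 225851433717, 365435296162, 591286729879, 956722026041, 1548008755920, 2504730781961, 4052739537881, 6557470319842, 10610209857723, 17167680177565, 27777890035288
F(66) = 27777890035288


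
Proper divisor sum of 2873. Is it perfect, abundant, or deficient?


Proper divisors: 1, 13, 17, 169, 221
Sum = 1 + 13 + 17 + 169 + 221 = 421
421 < 2873 → deficient

s(2873) = 421 (deficient)


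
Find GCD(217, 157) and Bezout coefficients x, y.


Tabular extended Euclidean (each row: r = 217*s + 157*t):
r=217, s=1, t=0
r=157, s=0, t=1
q=1: r=60, s=1, t=-1   [217*(1) + 157*(-1) = 60]
q=2: r=37, s=-2, t=3   [217*(-2) + 157*(3) = 37]
q=1: r=23, s=3, t=-4   [217*(3) + 157*(-4) = 23]
q=1: r=14, s=-5, t=7   [217*(-5) + 157*(7) = 14]
q=1: r=9, s=8, t=-11   [217*(8) + 157*(-11) = 9]
q=1: r=5, s=-13, t=18   [217*(-13) + 157*(18) = 5]
q=1: r=4, s=21, t=-29   [217*(21) + 157*(-29) = 4]
q=1: r=1, s=-34, t=47   [217*(-34) + 157*(47) = 1]
q=4: r=0, s=157, t=-217   [217*(157) + 157*(-217) = 0]
GCD = 1; from the row with r=1: x=-34, y=47
Check: 217*(-34) + 157*(47) = -7378 + 7379 = 1

GCD = 1, x = -34, y = 47


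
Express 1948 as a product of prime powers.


1948 / 2 = 974
974 / 2 = 487
487 / 487 = 1
1948 = 2^2 × 487


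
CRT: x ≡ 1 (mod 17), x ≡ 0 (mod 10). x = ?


M = 17*10 = 170
M1 = M/17 = 10, M2 = M/10 = 17
M1^(-1) mod 17 = 12, M2^(-1) mod 10 = 3
x = 1*10*12 + 0*17*3 = 120
120 mod 170 = 120
Check: 120 mod 17 = 1 ✓, 120 mod 10 = 0 ✓

x ≡ 120 (mod 170)


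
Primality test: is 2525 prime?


2525 / 5 = 505 (exact division)
2525 is NOT prime.

No, 2525 is not prime


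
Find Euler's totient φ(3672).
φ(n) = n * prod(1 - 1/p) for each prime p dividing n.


3672 = 2^3 × 3^3 × 17
Prime factors: 2, 3, 17
φ(3672) = 3672 × (1-1/2) × (1-1/3) × (1-1/17)
= 3672 × 1/2 × 2/3 × 16/17 = 1152

φ(3672) = 1152


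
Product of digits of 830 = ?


8 × 3 × 0 = 0


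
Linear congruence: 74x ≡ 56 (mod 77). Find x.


GCD(74, 77) = 1, unique solution
a^(-1) mod 77 = 51
x = 51 * 56 mod 77 = 7

x ≡ 7 (mod 77)


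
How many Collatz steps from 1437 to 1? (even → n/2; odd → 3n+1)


1437 → 4312 → 2156 → 1078 → 539 → 1618 → 809 → 2428 → 1214 → 607 → 1822 → 911 → 2734 → 1367 → 4102 → 2051 → 6154 → 3077 → 9232 → 4616 → 2308 → 1154 → 577 → 1732 → 866 → 433 → 1300 → 650 → 325 → 976 → 488 → 244 → 122 → 61 → 184 → 92 → 46 → 23 → 70 → 35 → 106 → 53 → 160 → 80 → 40 → 20 → 10 → 5 → 16 → 8 → 4 → 2 → 1
Total steps = 52

52 steps


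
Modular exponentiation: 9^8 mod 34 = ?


9^1 mod 34 = 9
9^2 mod 34 = 13
9^3 mod 34 = 15
9^4 mod 34 = 33
9^5 mod 34 = 25
9^6 mod 34 = 21
9^7 mod 34 = 19
9^8 mod 34 = 1


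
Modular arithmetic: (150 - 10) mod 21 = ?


150 - 10 = 140
140 mod 21 = 14


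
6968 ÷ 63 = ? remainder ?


6968 = 63 * 110 + 38
Check: 6930 + 38 = 6968

q = 110, r = 38


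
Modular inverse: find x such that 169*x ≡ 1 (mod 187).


Use the extended Euclidean algorithm on (187, 169); each row r = 187*s + 169*t:
r=187, s=1, t=0
r=169, s=0, t=1
q=1: r=18, s=1, t=-1   [187*(1) + 169*(-1) = 18]
q=9: r=7, s=-9, t=10   [187*(-9) + 169*(10) = 7]
q=2: r=4, s=19, t=-21   [187*(19) + 169*(-21) = 4]
q=1: r=3, s=-28, t=31   [187*(-28) + 169*(31) = 3]
q=1: r=1, s=47, t=-52   [187*(47) + 169*(-52) = 1]
q=3: r=0, s=-169, t=187   [187*(-169) + 169*(187) = 0]
GCD = 1 with t = -52, so 169*(-52) ≡ 1 (mod 187)
Inverse = -52 mod 187 = 135
Check: 169 * 135 = 22815 ≡ 1 (mod 187)

169^(-1) ≡ 135 (mod 187)


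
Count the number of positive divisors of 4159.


4159 = 4159^1
d(4159) = (1+1) = 2

2 divisors


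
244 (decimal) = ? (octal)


244 (base 10) = 244 (decimal)
244 (decimal) = 364 (base 8)


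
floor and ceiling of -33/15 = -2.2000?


-33/15 = -2.2000
floor = -3
ceil = -2

floor = -3, ceil = -2


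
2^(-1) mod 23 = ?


Use the extended Euclidean algorithm on (23, 2); each row r = 23*s + 2*t:
r=23, s=1, t=0
r=2, s=0, t=1
q=11: r=1, s=1, t=-11   [23*(1) + 2*(-11) = 1]
q=2: r=0, s=-2, t=23   [23*(-2) + 2*(23) = 0]
GCD = 1 with t = -11, so 2*(-11) ≡ 1 (mod 23)
Inverse = -11 mod 23 = 12
Check: 2 * 12 = 24 ≡ 1 (mod 23)

2^(-1) ≡ 12 (mod 23)


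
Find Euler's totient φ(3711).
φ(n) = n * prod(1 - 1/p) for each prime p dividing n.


3711 = 3 × 1237
Prime factors: 3, 1237
φ(3711) = 3711 × (1-1/3) × (1-1/1237)
= 3711 × 2/3 × 1236/1237 = 2472

φ(3711) = 2472


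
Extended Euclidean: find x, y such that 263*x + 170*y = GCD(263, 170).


Tabular extended Euclidean (each row: r = 263*s + 170*t):
r=263, s=1, t=0
r=170, s=0, t=1
q=1: r=93, s=1, t=-1   [263*(1) + 170*(-1) = 93]
q=1: r=77, s=-1, t=2   [263*(-1) + 170*(2) = 77]
q=1: r=16, s=2, t=-3   [263*(2) + 170*(-3) = 16]
q=4: r=13, s=-9, t=14   [263*(-9) + 170*(14) = 13]
q=1: r=3, s=11, t=-17   [263*(11) + 170*(-17) = 3]
q=4: r=1, s=-53, t=82   [263*(-53) + 170*(82) = 1]
q=3: r=0, s=170, t=-263   [263*(170) + 170*(-263) = 0]
GCD = 1; from the row with r=1: x=-53, y=82
Check: 263*(-53) + 170*(82) = -13939 + 13940 = 1

GCD = 1, x = -53, y = 82


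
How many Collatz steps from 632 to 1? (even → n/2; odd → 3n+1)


632 → 316 → 158 → 79 → 238 → 119 → 358 → 179 → 538 → 269 → 808 → 404 → 202 → 101 → 304 → 152 → 76 → 38 → 19 → 58 → 29 → 88 → 44 → 22 → 11 → 34 → 17 → 52 → 26 → 13 → 40 → 20 → 10 → 5 → 16 → 8 → 4 → 2 → 1
Total steps = 38

38 steps


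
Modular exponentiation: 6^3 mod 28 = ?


6^1 mod 28 = 6
6^2 mod 28 = 8
6^3 mod 28 = 20


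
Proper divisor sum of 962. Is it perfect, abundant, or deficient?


Proper divisors: 1, 2, 13, 26, 37, 74, 481
Sum = 1 + 2 + 13 + 26 + 37 + 74 + 481 = 634
634 < 962 → deficient

s(962) = 634 (deficient)


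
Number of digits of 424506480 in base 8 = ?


424506480 in base 8 = 3123272160
Number of digits = 10

10 digits (base 8)


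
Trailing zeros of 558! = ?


floor(558/5) = 111
floor(558/25) = 22
floor(558/125) = 4
Total = 137

137 trailing zeros


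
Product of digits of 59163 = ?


5 × 9 × 1 × 6 × 3 = 810


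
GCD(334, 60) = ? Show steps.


334 = 5 * 60 + 34
60 = 1 * 34 + 26
34 = 1 * 26 + 8
26 = 3 * 8 + 2
8 = 4 * 2 + 0
GCD = 2


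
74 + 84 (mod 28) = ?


74 + 84 = 158
158 mod 28 = 18


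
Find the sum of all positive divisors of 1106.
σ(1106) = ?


Divisors of 1106: 1, 2, 7, 14, 79, 158, 553, 1106
Sum = 1 + 2 + 7 + 14 + 79 + 158 + 553 + 1106 = 1920

σ(1106) = 1920


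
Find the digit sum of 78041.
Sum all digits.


7 + 8 + 0 + 4 + 1 = 20


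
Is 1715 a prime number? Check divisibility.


1715 / 5 = 343 (exact division)
1715 is NOT prime.

No, 1715 is not prime


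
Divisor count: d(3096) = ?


3096 = 2^3 × 3^2 × 43^1
d(3096) = (3+1) × (2+1) × (1+1) = 24

24 divisors


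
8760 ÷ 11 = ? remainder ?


8760 = 11 * 796 + 4
Check: 8756 + 4 = 8760

q = 796, r = 4


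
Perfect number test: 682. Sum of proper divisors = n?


Proper divisors of 682: 1, 2, 11, 22, 31, 62, 341
Sum = 1 + 2 + 11 + 22 + 31 + 62 + 341 = 470

No, 682 is not perfect (470 ≠ 682)


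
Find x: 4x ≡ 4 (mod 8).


GCD(4, 8) = 4 divides 4
Divide: 1x ≡ 1 (mod 2)
x ≡ 1 (mod 2)


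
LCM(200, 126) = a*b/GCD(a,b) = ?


GCD(200, 126) = 2
LCM = 200*126/2 = 25200/2 = 12600

LCM = 12600


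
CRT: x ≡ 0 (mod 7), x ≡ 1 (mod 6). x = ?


M = 7*6 = 42
M1 = M/7 = 6, M2 = M/6 = 7
M1^(-1) mod 7 = 6, M2^(-1) mod 6 = 1
x = 0*6*6 + 1*7*1 = 7
7 mod 42 = 7
Check: 7 mod 7 = 0 ✓, 7 mod 6 = 1 ✓

x ≡ 7 (mod 42)


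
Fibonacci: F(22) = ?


Sequence: 1, 1, 2, 3, 5, 8, 13, 21, 34, 55, 89, 144, 233, 377, 610, 987, 1597, 2584, 4181, 6765, 10946, 17711
F(22) = 17711


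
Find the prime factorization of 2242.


2242 / 2 = 1121
1121 / 19 = 59
59 / 59 = 1
2242 = 2 × 19 × 59


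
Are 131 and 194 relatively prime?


Euclidean algorithm:
194 = 1 * 131 + 63
131 = 2 * 63 + 5
63 = 12 * 5 + 3
5 = 1 * 3 + 2
3 = 1 * 2 + 1
2 = 2 * 1 + 0
GCD(131, 194) = 1

Yes, coprime (GCD = 1)


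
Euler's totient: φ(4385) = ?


4385 = 5 × 877
Prime factors: 5, 877
φ(4385) = 4385 × (1-1/5) × (1-1/877)
= 4385 × 4/5 × 876/877 = 3504

φ(4385) = 3504


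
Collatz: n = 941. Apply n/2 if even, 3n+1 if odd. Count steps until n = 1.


941 → 2824 → 1412 → 706 → 353 → 1060 → 530 → 265 → 796 → 398 → 199 → 598 → 299 → 898 → 449 → 1348 → 674 → 337 → 1012 → 506 → 253 → 760 → 380 → 190 → 95 → 286 → 143 → 430 → 215 → 646 → 323 → 970 → 485 → 1456 → 728 → 364 → 182 → 91 → 274 → 137 → 412 → 206 → 103 → 310 → 155 → 466 → 233 → 700 → 350 → 175 → 526 → 263 → 790 → 395 → 1186 → 593 → 1780 → 890 → 445 → 1336 → 668 → 334 → 167 → 502 → 251 → 754 → 377 → 1132 → 566 → 283 → 850 → 425 → 1276 → 638 → 319 → 958 → 479 → 1438 → 719 → 2158 → 1079 → 3238 → 1619 → 4858 → 2429 → 7288 → 3644 → 1822 → 911 → 2734 → 1367 → 4102 → 2051 → 6154 → 3077 → 9232 → 4616 → 2308 → 1154 → 577 → 1732 → 866 → 433 → 1300 → 650 → 325 → 976 → 488 → 244 → 122 → 61 → 184 → 92 → 46 → 23 → 70 → 35 → 106 → 53 → 160 → 80 → 40 → 20 → 10 → 5 → 16 → 8 → 4 → 2 → 1
Total steps = 129

129 steps


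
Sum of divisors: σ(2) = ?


Divisors of 2: 1, 2
Sum = 1 + 2 = 3

σ(2) = 3


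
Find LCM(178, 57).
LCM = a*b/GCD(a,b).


GCD(178, 57) = 1
LCM = 178*57/1 = 10146/1 = 10146

LCM = 10146


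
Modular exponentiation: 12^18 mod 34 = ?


12^1 mod 34 = 12
12^2 mod 34 = 8
12^3 mod 34 = 28
12^4 mod 34 = 30
12^5 mod 34 = 20
12^6 mod 34 = 2
12^7 mod 34 = 24
12^8 mod 34 = 16
12^9 mod 34 = 22
12^10 mod 34 = 26
12^11 mod 34 = 6
12^12 mod 34 = 4
12^13 mod 34 = 14
12^14 mod 34 = 32
12^15 mod 34 = 10
12^16 mod 34 = 18
12^17 mod 34 = 12
12^18 mod 34 = 8


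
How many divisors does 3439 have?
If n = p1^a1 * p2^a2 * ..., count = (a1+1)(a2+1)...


3439 = 19^1 × 181^1
d(3439) = (1+1) × (1+1) = 4

4 divisors


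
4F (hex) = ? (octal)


4F (base 16) = 79 (decimal)
79 (decimal) = 117 (base 8)


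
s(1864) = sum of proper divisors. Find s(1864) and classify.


Proper divisors: 1, 2, 4, 8, 233, 466, 932
Sum = 1 + 2 + 4 + 8 + 233 + 466 + 932 = 1646
1646 < 1864 → deficient

s(1864) = 1646 (deficient)


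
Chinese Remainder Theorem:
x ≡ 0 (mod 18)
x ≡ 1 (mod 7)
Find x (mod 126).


M = 18*7 = 126
M1 = M/18 = 7, M2 = M/7 = 18
M1^(-1) mod 18 = 13, M2^(-1) mod 7 = 2
x = 0*7*13 + 1*18*2 = 36
36 mod 126 = 36
Check: 36 mod 18 = 0 ✓, 36 mod 7 = 1 ✓

x ≡ 36 (mod 126)


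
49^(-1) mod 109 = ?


Use the extended Euclidean algorithm on (109, 49); each row r = 109*s + 49*t:
r=109, s=1, t=0
r=49, s=0, t=1
q=2: r=11, s=1, t=-2   [109*(1) + 49*(-2) = 11]
q=4: r=5, s=-4, t=9   [109*(-4) + 49*(9) = 5]
q=2: r=1, s=9, t=-20   [109*(9) + 49*(-20) = 1]
q=5: r=0, s=-49, t=109   [109*(-49) + 49*(109) = 0]
GCD = 1 with t = -20, so 49*(-20) ≡ 1 (mod 109)
Inverse = -20 mod 109 = 89
Check: 49 * 89 = 4361 ≡ 1 (mod 109)

49^(-1) ≡ 89 (mod 109)


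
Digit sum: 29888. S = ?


2 + 9 + 8 + 8 + 8 = 35


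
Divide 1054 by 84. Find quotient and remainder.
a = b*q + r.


1054 = 84 * 12 + 46
Check: 1008 + 46 = 1054

q = 12, r = 46


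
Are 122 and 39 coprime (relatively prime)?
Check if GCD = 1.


Euclidean algorithm:
122 = 3 * 39 + 5
39 = 7 * 5 + 4
5 = 1 * 4 + 1
4 = 4 * 1 + 0
GCD(122, 39) = 1

Yes, coprime (GCD = 1)


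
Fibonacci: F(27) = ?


Sequence: 1, 1, 2, 3, 5, 8, 13, 21, 34, 55, 89, 144, 233, 377, 610, 987, 1597, 2584, 4181, 6765, 10946, 17711, 28657, 46368, 75025, 121393, 196418
F(27) = 196418


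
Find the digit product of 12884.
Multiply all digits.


1 × 2 × 8 × 8 × 4 = 512


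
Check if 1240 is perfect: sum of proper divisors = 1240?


Proper divisors of 1240: 1, 2, 4, 5, 8, 10, 20, 31, 40, 62, 124, 155, 248, 310, 620
Sum = 1 + 2 + 4 + 5 + 8 + 10 + 20 + 31 + 40 + 62 + 124 + 155 + 248 + 310 + 620 = 1640

No, 1240 is not perfect (1640 ≠ 1240)


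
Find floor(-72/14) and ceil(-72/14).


-72/14 = -5.1429
floor = -6
ceil = -5

floor = -6, ceil = -5


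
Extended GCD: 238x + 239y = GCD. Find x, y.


Tabular extended Euclidean (each row: r = 238*s + 239*t):
r=238, s=1, t=0
r=239, s=0, t=1
q=0: r=238, s=1, t=0   [238*(1) + 239*(0) = 238]
q=1: r=1, s=-1, t=1   [238*(-1) + 239*(1) = 1]
q=238: r=0, s=239, t=-238   [238*(239) + 239*(-238) = 0]
GCD = 1; from the row with r=1: x=-1, y=1
Check: 238*(-1) + 239*(1) = -238 + 239 = 1

GCD = 1, x = -1, y = 1


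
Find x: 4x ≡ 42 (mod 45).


GCD(4, 45) = 1, unique solution
a^(-1) mod 45 = 34
x = 34 * 42 mod 45 = 33

x ≡ 33 (mod 45)


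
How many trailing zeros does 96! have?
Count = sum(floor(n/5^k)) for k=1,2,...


floor(96/5) = 19
floor(96/25) = 3
Total = 22

22 trailing zeros


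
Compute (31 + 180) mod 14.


31 + 180 = 211
211 mod 14 = 1


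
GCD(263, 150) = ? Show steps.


263 = 1 * 150 + 113
150 = 1 * 113 + 37
113 = 3 * 37 + 2
37 = 18 * 2 + 1
2 = 2 * 1 + 0
GCD = 1


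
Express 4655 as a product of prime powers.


4655 / 5 = 931
931 / 7 = 133
133 / 7 = 19
19 / 19 = 1
4655 = 5 × 7^2 × 19


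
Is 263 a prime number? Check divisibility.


Check divisors up to sqrt(263) = 16.2173
No divisors found.
263 is prime.

Yes, 263 is prime


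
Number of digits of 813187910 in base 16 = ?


813187910 in base 16 = 30784346
Number of digits = 8

8 digits (base 16)


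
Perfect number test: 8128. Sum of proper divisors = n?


Proper divisors of 8128: 1, 2, 4, 8, 16, 32, 64, 127, 254, 508, 1016, 2032, 4064
Sum = 1 + 2 + 4 + 8 + 16 + 32 + 64 + 127 + 254 + 508 + 1016 + 2032 + 4064 = 8128

Yes, 8128 is perfect (8128 = 8128)


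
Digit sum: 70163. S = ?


7 + 0 + 1 + 6 + 3 = 17


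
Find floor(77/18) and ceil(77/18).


77/18 = 4.2778
floor = 4
ceil = 5

floor = 4, ceil = 5


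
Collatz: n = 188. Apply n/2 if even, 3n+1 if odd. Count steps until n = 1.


188 → 94 → 47 → 142 → 71 → 214 → 107 → 322 → 161 → 484 → 242 → 121 → 364 → 182 → 91 → 274 → 137 → 412 → 206 → 103 → 310 → 155 → 466 → 233 → 700 → 350 → 175 → 526 → 263 → 790 → 395 → 1186 → 593 → 1780 → 890 → 445 → 1336 → 668 → 334 → 167 → 502 → 251 → 754 → 377 → 1132 → 566 → 283 → 850 → 425 → 1276 → 638 → 319 → 958 → 479 → 1438 → 719 → 2158 → 1079 → 3238 → 1619 → 4858 → 2429 → 7288 → 3644 → 1822 → 911 → 2734 → 1367 → 4102 → 2051 → 6154 → 3077 → 9232 → 4616 → 2308 → 1154 → 577 → 1732 → 866 → 433 → 1300 → 650 → 325 → 976 → 488 → 244 → 122 → 61 → 184 → 92 → 46 → 23 → 70 → 35 → 106 → 53 → 160 → 80 → 40 → 20 → 10 → 5 → 16 → 8 → 4 → 2 → 1
Total steps = 106

106 steps


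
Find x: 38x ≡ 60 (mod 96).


GCD(38, 96) = 2 divides 60
Divide: 19x ≡ 30 (mod 48)
x ≡ 42 (mod 48)


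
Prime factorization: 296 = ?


296 / 2 = 148
148 / 2 = 74
74 / 2 = 37
37 / 37 = 1
296 = 2^3 × 37


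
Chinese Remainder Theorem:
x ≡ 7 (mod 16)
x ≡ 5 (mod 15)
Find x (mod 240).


M = 16*15 = 240
M1 = M/16 = 15, M2 = M/15 = 16
M1^(-1) mod 16 = 15, M2^(-1) mod 15 = 1
x = 7*15*15 + 5*16*1 = 1655
1655 mod 240 = 215
Check: 215 mod 16 = 7 ✓, 215 mod 15 = 5 ✓

x ≡ 215 (mod 240)


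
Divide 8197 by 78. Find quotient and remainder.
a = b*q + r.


8197 = 78 * 105 + 7
Check: 8190 + 7 = 8197

q = 105, r = 7


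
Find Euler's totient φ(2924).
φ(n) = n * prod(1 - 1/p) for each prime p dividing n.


2924 = 2^2 × 17 × 43
Prime factors: 2, 17, 43
φ(2924) = 2924 × (1-1/2) × (1-1/17) × (1-1/43)
= 2924 × 1/2 × 16/17 × 42/43 = 1344

φ(2924) = 1344


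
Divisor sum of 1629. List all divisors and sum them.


Divisors of 1629: 1, 3, 9, 181, 543, 1629
Sum = 1 + 3 + 9 + 181 + 543 + 1629 = 2366

σ(1629) = 2366


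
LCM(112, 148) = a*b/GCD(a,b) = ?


GCD(112, 148) = 4
LCM = 112*148/4 = 16576/4 = 4144

LCM = 4144


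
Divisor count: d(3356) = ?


3356 = 2^2 × 839^1
d(3356) = (2+1) × (1+1) = 6

6 divisors


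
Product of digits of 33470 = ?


3 × 3 × 4 × 7 × 0 = 0


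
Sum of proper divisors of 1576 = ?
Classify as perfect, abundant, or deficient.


Proper divisors: 1, 2, 4, 8, 197, 394, 788
Sum = 1 + 2 + 4 + 8 + 197 + 394 + 788 = 1394
1394 < 1576 → deficient

s(1576) = 1394 (deficient)


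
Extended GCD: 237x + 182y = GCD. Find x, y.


Tabular extended Euclidean (each row: r = 237*s + 182*t):
r=237, s=1, t=0
r=182, s=0, t=1
q=1: r=55, s=1, t=-1   [237*(1) + 182*(-1) = 55]
q=3: r=17, s=-3, t=4   [237*(-3) + 182*(4) = 17]
q=3: r=4, s=10, t=-13   [237*(10) + 182*(-13) = 4]
q=4: r=1, s=-43, t=56   [237*(-43) + 182*(56) = 1]
q=4: r=0, s=182, t=-237   [237*(182) + 182*(-237) = 0]
GCD = 1; from the row with r=1: x=-43, y=56
Check: 237*(-43) + 182*(56) = -10191 + 10192 = 1

GCD = 1, x = -43, y = 56


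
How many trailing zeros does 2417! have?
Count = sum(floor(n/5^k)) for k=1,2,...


floor(2417/5) = 483
floor(2417/25) = 96
floor(2417/125) = 19
floor(2417/625) = 3
Total = 601

601 trailing zeros


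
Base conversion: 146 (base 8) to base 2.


146 (base 8) = 102 (decimal)
102 (decimal) = 1100110 (base 2)


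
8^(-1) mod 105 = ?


Use the extended Euclidean algorithm on (105, 8); each row r = 105*s + 8*t:
r=105, s=1, t=0
r=8, s=0, t=1
q=13: r=1, s=1, t=-13   [105*(1) + 8*(-13) = 1]
q=8: r=0, s=-8, t=105   [105*(-8) + 8*(105) = 0]
GCD = 1 with t = -13, so 8*(-13) ≡ 1 (mod 105)
Inverse = -13 mod 105 = 92
Check: 8 * 92 = 736 ≡ 1 (mod 105)

8^(-1) ≡ 92 (mod 105)


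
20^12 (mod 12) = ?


20^1 mod 12 = 8
20^2 mod 12 = 4
20^3 mod 12 = 8
20^4 mod 12 = 4
20^5 mod 12 = 8
20^6 mod 12 = 4
20^7 mod 12 = 8
20^8 mod 12 = 4
20^9 mod 12 = 8
20^10 mod 12 = 4
20^11 mod 12 = 8
20^12 mod 12 = 4


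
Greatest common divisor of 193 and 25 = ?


193 = 7 * 25 + 18
25 = 1 * 18 + 7
18 = 2 * 7 + 4
7 = 1 * 4 + 3
4 = 1 * 3 + 1
3 = 3 * 1 + 0
GCD = 1


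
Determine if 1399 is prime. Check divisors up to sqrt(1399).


Check divisors up to sqrt(1399) = 37.4032
No divisors found.
1399 is prime.

Yes, 1399 is prime


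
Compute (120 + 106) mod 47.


120 + 106 = 226
226 mod 47 = 38


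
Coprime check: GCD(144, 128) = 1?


Euclidean algorithm:
144 = 1 * 128 + 16
128 = 8 * 16 + 0
GCD(144, 128) = 16

No, not coprime (GCD = 16)


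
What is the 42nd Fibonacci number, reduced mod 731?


F(k) mod 731 for k=1..42:
1, 1, 2, 3, 5, 8, 13, 21, 34, 55, 89, 144, 233, 377, 610, 256, 135, 391, 526, 186, 712, 167, 148, 315, 463, 47, 510, 557, 336, 162, 498, 660, 427, 356, 52, 408, 460, 137, 597, 3, 600, 603
F(42) mod 731 = 603


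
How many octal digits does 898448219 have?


898448219 in base 8 = 6543235533
Number of digits = 10

10 digits (base 8)


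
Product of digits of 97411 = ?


9 × 7 × 4 × 1 × 1 = 252


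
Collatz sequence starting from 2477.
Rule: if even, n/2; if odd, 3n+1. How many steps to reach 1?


2477 → 7432 → 3716 → 1858 → 929 → 2788 → 1394 → 697 → 2092 → 1046 → 523 → 1570 → 785 → 2356 → 1178 → 589 → 1768 → 884 → 442 → 221 → 664 → 332 → 166 → 83 → 250 → 125 → 376 → 188 → 94 → 47 → 142 → 71 → 214 → 107 → 322 → 161 → 484 → 242 → 121 → 364 → 182 → 91 → 274 → 137 → 412 → 206 → 103 → 310 → 155 → 466 → 233 → 700 → 350 → 175 → 526 → 263 → 790 → 395 → 1186 → 593 → 1780 → 890 → 445 → 1336 → 668 → 334 → 167 → 502 → 251 → 754 → 377 → 1132 → 566 → 283 → 850 → 425 → 1276 → 638 → 319 → 958 → 479 → 1438 → 719 → 2158 → 1079 → 3238 → 1619 → 4858 → 2429 → 7288 → 3644 → 1822 → 911 → 2734 → 1367 → 4102 → 2051 → 6154 → 3077 → 9232 → 4616 → 2308 → 1154 → 577 → 1732 → 866 → 433 → 1300 → 650 → 325 → 976 → 488 → 244 → 122 → 61 → 184 → 92 → 46 → 23 → 70 → 35 → 106 → 53 → 160 → 80 → 40 → 20 → 10 → 5 → 16 → 8 → 4 → 2 → 1
Total steps = 133

133 steps


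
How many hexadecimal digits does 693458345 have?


693458345 in base 16 = 295555A9
Number of digits = 8

8 digits (base 16)


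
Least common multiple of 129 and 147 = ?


GCD(129, 147) = 3
LCM = 129*147/3 = 18963/3 = 6321

LCM = 6321


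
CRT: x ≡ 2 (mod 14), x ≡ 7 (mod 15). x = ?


M = 14*15 = 210
M1 = M/14 = 15, M2 = M/15 = 14
M1^(-1) mod 14 = 1, M2^(-1) mod 15 = 14
x = 2*15*1 + 7*14*14 = 1402
1402 mod 210 = 142
Check: 142 mod 14 = 2 ✓, 142 mod 15 = 7 ✓

x ≡ 142 (mod 210)


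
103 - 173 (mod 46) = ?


103 - 173 = -70
-70 mod 46 = 22


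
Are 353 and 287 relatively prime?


Euclidean algorithm:
353 = 1 * 287 + 66
287 = 4 * 66 + 23
66 = 2 * 23 + 20
23 = 1 * 20 + 3
20 = 6 * 3 + 2
3 = 1 * 2 + 1
2 = 2 * 1 + 0
GCD(353, 287) = 1

Yes, coprime (GCD = 1)


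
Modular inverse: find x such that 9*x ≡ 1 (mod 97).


Use the extended Euclidean algorithm on (97, 9); each row r = 97*s + 9*t:
r=97, s=1, t=0
r=9, s=0, t=1
q=10: r=7, s=1, t=-10   [97*(1) + 9*(-10) = 7]
q=1: r=2, s=-1, t=11   [97*(-1) + 9*(11) = 2]
q=3: r=1, s=4, t=-43   [97*(4) + 9*(-43) = 1]
q=2: r=0, s=-9, t=97   [97*(-9) + 9*(97) = 0]
GCD = 1 with t = -43, so 9*(-43) ≡ 1 (mod 97)
Inverse = -43 mod 97 = 54
Check: 9 * 54 = 486 ≡ 1 (mod 97)

9^(-1) ≡ 54 (mod 97)


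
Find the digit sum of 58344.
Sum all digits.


5 + 8 + 3 + 4 + 4 = 24


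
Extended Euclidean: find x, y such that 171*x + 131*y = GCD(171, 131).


Tabular extended Euclidean (each row: r = 171*s + 131*t):
r=171, s=1, t=0
r=131, s=0, t=1
q=1: r=40, s=1, t=-1   [171*(1) + 131*(-1) = 40]
q=3: r=11, s=-3, t=4   [171*(-3) + 131*(4) = 11]
q=3: r=7, s=10, t=-13   [171*(10) + 131*(-13) = 7]
q=1: r=4, s=-13, t=17   [171*(-13) + 131*(17) = 4]
q=1: r=3, s=23, t=-30   [171*(23) + 131*(-30) = 3]
q=1: r=1, s=-36, t=47   [171*(-36) + 131*(47) = 1]
q=3: r=0, s=131, t=-171   [171*(131) + 131*(-171) = 0]
GCD = 1; from the row with r=1: x=-36, y=47
Check: 171*(-36) + 131*(47) = -6156 + 6157 = 1

GCD = 1, x = -36, y = 47


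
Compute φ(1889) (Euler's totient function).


1889 = 1889
Prime factors: 1889
φ(1889) = 1889 × (1-1/1889)
= 1889 × 1888/1889 = 1888

φ(1889) = 1888


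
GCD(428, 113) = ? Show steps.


428 = 3 * 113 + 89
113 = 1 * 89 + 24
89 = 3 * 24 + 17
24 = 1 * 17 + 7
17 = 2 * 7 + 3
7 = 2 * 3 + 1
3 = 3 * 1 + 0
GCD = 1


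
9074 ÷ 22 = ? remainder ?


9074 = 22 * 412 + 10
Check: 9064 + 10 = 9074

q = 412, r = 10


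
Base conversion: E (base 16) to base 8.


E (base 16) = 14 (decimal)
14 (decimal) = 16 (base 8)


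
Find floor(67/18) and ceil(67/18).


67/18 = 3.7222
floor = 3
ceil = 4

floor = 3, ceil = 4


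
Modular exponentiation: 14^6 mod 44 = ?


14^1 mod 44 = 14
14^2 mod 44 = 20
14^3 mod 44 = 16
14^4 mod 44 = 4
14^5 mod 44 = 12
14^6 mod 44 = 36


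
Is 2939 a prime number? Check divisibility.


Check divisors up to sqrt(2939) = 54.2125
No divisors found.
2939 is prime.

Yes, 2939 is prime


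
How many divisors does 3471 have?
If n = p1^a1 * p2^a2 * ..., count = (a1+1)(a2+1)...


3471 = 3^1 × 13^1 × 89^1
d(3471) = (1+1) × (1+1) × (1+1) = 8

8 divisors


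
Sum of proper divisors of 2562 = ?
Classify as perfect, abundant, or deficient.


Proper divisors: 1, 2, 3, 6, 7, 14, 21, 42, 61, 122, 183, 366, 427, 854, 1281
Sum = 1 + 2 + 3 + 6 + 7 + 14 + 21 + 42 + 61 + 122 + 183 + 366 + 427 + 854 + 1281 = 3390
3390 > 2562 → abundant

s(2562) = 3390 (abundant)


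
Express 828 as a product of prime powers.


828 / 2 = 414
414 / 2 = 207
207 / 3 = 69
69 / 3 = 23
23 / 23 = 1
828 = 2^2 × 3^2 × 23


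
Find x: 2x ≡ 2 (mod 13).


GCD(2, 13) = 1, unique solution
a^(-1) mod 13 = 7
x = 7 * 2 mod 13 = 1

x ≡ 1 (mod 13)


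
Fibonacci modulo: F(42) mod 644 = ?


F(k) mod 644 for k=1..42:
1, 1, 2, 3, 5, 8, 13, 21, 34, 55, 89, 144, 233, 377, 610, 343, 309, 8, 317, 325, 642, 323, 321, 0, 321, 321, 642, 319, 317, 636, 309, 301, 610, 267, 233, 500, 89, 589, 34, 623, 13, 636
F(42) mod 644 = 636


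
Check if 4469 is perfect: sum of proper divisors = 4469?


Proper divisors of 4469: 1, 41, 109
Sum = 1 + 41 + 109 = 151

No, 4469 is not perfect (151 ≠ 4469)


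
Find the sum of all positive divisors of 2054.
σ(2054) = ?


Divisors of 2054: 1, 2, 13, 26, 79, 158, 1027, 2054
Sum = 1 + 2 + 13 + 26 + 79 + 158 + 1027 + 2054 = 3360

σ(2054) = 3360


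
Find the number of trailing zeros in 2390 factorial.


floor(2390/5) = 478
floor(2390/25) = 95
floor(2390/125) = 19
floor(2390/625) = 3
Total = 595

595 trailing zeros


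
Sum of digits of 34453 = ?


3 + 4 + 4 + 5 + 3 = 19


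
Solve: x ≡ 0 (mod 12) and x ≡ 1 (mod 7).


M = 12*7 = 84
M1 = M/12 = 7, M2 = M/7 = 12
M1^(-1) mod 12 = 7, M2^(-1) mod 7 = 3
x = 0*7*7 + 1*12*3 = 36
36 mod 84 = 36
Check: 36 mod 12 = 0 ✓, 36 mod 7 = 1 ✓

x ≡ 36 (mod 84)


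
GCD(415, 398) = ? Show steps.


415 = 1 * 398 + 17
398 = 23 * 17 + 7
17 = 2 * 7 + 3
7 = 2 * 3 + 1
3 = 3 * 1 + 0
GCD = 1


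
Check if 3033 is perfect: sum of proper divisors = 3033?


Proper divisors of 3033: 1, 3, 9, 337, 1011
Sum = 1 + 3 + 9 + 337 + 1011 = 1361

No, 3033 is not perfect (1361 ≠ 3033)


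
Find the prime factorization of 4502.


4502 / 2 = 2251
2251 / 2251 = 1
4502 = 2 × 2251


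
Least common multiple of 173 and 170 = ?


GCD(173, 170) = 1
LCM = 173*170/1 = 29410/1 = 29410

LCM = 29410


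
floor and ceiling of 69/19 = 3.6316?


69/19 = 3.6316
floor = 3
ceil = 4

floor = 3, ceil = 4


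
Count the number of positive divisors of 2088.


2088 = 2^3 × 3^2 × 29^1
d(2088) = (3+1) × (2+1) × (1+1) = 24

24 divisors


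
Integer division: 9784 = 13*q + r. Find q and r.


9784 = 13 * 752 + 8
Check: 9776 + 8 = 9784

q = 752, r = 8


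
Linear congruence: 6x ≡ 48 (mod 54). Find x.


GCD(6, 54) = 6 divides 48
Divide: 1x ≡ 8 (mod 9)
x ≡ 8 (mod 9)


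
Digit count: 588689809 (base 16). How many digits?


588689809 in base 16 = 2316B191
Number of digits = 8

8 digits (base 16)


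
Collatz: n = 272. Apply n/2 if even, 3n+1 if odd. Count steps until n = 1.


272 → 136 → 68 → 34 → 17 → 52 → 26 → 13 → 40 → 20 → 10 → 5 → 16 → 8 → 4 → 2 → 1
Total steps = 16

16 steps


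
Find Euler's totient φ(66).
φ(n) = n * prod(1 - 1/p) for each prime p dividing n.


66 = 2 × 3 × 11
Prime factors: 2, 3, 11
φ(66) = 66 × (1-1/2) × (1-1/3) × (1-1/11)
= 66 × 1/2 × 2/3 × 10/11 = 20

φ(66) = 20


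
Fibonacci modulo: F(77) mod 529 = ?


F(k) mod 529 for k=1..77:
1, 1, 2, 3, 5, 8, 13, 21, 34, 55, 89, 144, 233, 377, 81, 458, 10, 468, 478, 417, 366, 254, 91, 345, 436, 252, 159, 411, 41, 452, 493, 416, 380, 267, 118, 385, 503, 359, 333, 163, 496, 130, 97, 227, 324, 22, 346, 368, 185, 24, 209, 233, 442, 146, 59, 205, 264, 469, 204, 144, 348, 492, 311, 274, 56, 330, 386, 187, 44, 231, 275, 506, 252, 229, 481, 181, 133
F(77) mod 529 = 133


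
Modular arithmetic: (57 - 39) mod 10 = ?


57 - 39 = 18
18 mod 10 = 8


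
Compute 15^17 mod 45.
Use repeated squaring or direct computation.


15^1 mod 45 = 15
15^2 mod 45 = 0
15^3 mod 45 = 0
15^4 mod 45 = 0
15^5 mod 45 = 0
15^6 mod 45 = 0
15^7 mod 45 = 0
15^8 mod 45 = 0
15^9 mod 45 = 0
15^10 mod 45 = 0
15^11 mod 45 = 0
15^12 mod 45 = 0
15^13 mod 45 = 0
15^14 mod 45 = 0
15^15 mod 45 = 0
15^16 mod 45 = 0
15^17 mod 45 = 0


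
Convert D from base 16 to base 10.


D (base 16) = 13 (decimal)
13 (decimal) = 13 (base 10)


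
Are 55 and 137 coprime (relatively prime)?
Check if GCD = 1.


Euclidean algorithm:
137 = 2 * 55 + 27
55 = 2 * 27 + 1
27 = 27 * 1 + 0
GCD(55, 137) = 1

Yes, coprime (GCD = 1)


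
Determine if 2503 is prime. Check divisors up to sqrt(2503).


Check divisors up to sqrt(2503) = 50.0300
No divisors found.
2503 is prime.

Yes, 2503 is prime


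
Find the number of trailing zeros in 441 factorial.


floor(441/5) = 88
floor(441/25) = 17
floor(441/125) = 3
Total = 108

108 trailing zeros


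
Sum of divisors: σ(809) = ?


Divisors of 809: 1, 809
Sum = 1 + 809 = 810

σ(809) = 810


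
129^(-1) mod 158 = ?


Use the extended Euclidean algorithm on (158, 129); each row r = 158*s + 129*t:
r=158, s=1, t=0
r=129, s=0, t=1
q=1: r=29, s=1, t=-1   [158*(1) + 129*(-1) = 29]
q=4: r=13, s=-4, t=5   [158*(-4) + 129*(5) = 13]
q=2: r=3, s=9, t=-11   [158*(9) + 129*(-11) = 3]
q=4: r=1, s=-40, t=49   [158*(-40) + 129*(49) = 1]
q=3: r=0, s=129, t=-158   [158*(129) + 129*(-158) = 0]
GCD = 1 with t = 49, so 129*(49) ≡ 1 (mod 158)
Inverse = 49 mod 158 = 49
Check: 129 * 49 = 6321 ≡ 1 (mod 158)

129^(-1) ≡ 49 (mod 158)


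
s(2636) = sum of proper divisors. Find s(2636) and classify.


Proper divisors: 1, 2, 4, 659, 1318
Sum = 1 + 2 + 4 + 659 + 1318 = 1984
1984 < 2636 → deficient

s(2636) = 1984 (deficient)


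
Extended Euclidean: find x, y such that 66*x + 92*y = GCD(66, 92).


Tabular extended Euclidean (each row: r = 66*s + 92*t):
r=66, s=1, t=0
r=92, s=0, t=1
q=0: r=66, s=1, t=0   [66*(1) + 92*(0) = 66]
q=1: r=26, s=-1, t=1   [66*(-1) + 92*(1) = 26]
q=2: r=14, s=3, t=-2   [66*(3) + 92*(-2) = 14]
q=1: r=12, s=-4, t=3   [66*(-4) + 92*(3) = 12]
q=1: r=2, s=7, t=-5   [66*(7) + 92*(-5) = 2]
q=6: r=0, s=-46, t=33   [66*(-46) + 92*(33) = 0]
GCD = 2; from the row with r=2: x=7, y=-5
Check: 66*(7) + 92*(-5) = 462 - 460 = 2

GCD = 2, x = 7, y = -5


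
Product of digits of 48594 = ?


4 × 8 × 5 × 9 × 4 = 5760


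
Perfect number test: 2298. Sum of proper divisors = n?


Proper divisors of 2298: 1, 2, 3, 6, 383, 766, 1149
Sum = 1 + 2 + 3 + 6 + 383 + 766 + 1149 = 2310

No, 2298 is not perfect (2310 ≠ 2298)


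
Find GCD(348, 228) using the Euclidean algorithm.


348 = 1 * 228 + 120
228 = 1 * 120 + 108
120 = 1 * 108 + 12
108 = 9 * 12 + 0
GCD = 12


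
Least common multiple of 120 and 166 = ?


GCD(120, 166) = 2
LCM = 120*166/2 = 19920/2 = 9960

LCM = 9960


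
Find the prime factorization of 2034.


2034 / 2 = 1017
1017 / 3 = 339
339 / 3 = 113
113 / 113 = 1
2034 = 2 × 3^2 × 113


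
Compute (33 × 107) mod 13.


33 × 107 = 3531
3531 mod 13 = 8


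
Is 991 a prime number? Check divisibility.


Check divisors up to sqrt(991) = 31.4802
No divisors found.
991 is prime.

Yes, 991 is prime


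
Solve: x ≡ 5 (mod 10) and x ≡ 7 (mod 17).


M = 10*17 = 170
M1 = M/10 = 17, M2 = M/17 = 10
M1^(-1) mod 10 = 3, M2^(-1) mod 17 = 12
x = 5*17*3 + 7*10*12 = 1095
1095 mod 170 = 75
Check: 75 mod 10 = 5 ✓, 75 mod 17 = 7 ✓

x ≡ 75 (mod 170)
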